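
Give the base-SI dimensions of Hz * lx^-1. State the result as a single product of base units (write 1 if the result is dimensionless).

Hz = 1/s = s⁻¹ (frequency is cycles per second).
lx = lm/m² (illuminance = luminous flux per area),
    = m⁻²·cd.
So lx⁻¹ = m²·cd⁻¹.
Combining: Hz·lx⁻¹ = s⁻¹ · (m²·cd⁻¹) = m²·s⁻¹·cd⁻¹.

m²·s⁻¹·cd⁻¹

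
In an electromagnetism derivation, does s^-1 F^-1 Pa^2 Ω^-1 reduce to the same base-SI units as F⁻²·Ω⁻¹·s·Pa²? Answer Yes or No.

Left side:
  F = C/V (capacitance = charge per voltage),
      = A·s/(kg·m²·s⁻³·A⁻¹) (substituting C and V),
      = kg⁻¹·m⁻²·s⁴·A².
  So F⁻¹ = kg·m²·s⁻⁴·A⁻².
  Pa = N/m² (pressure = force per area),
      = kg·m⁻¹·s⁻².
  So Pa² = kg²·m⁻²·s⁻⁴.
  Ω = V/A (resistance = voltage per current),
      = kg·m²·s⁻³·A⁻².
  So Ω⁻¹ = kg⁻¹·m⁻²·s³·A².
  Combining: s⁻¹·F⁻¹·Pa²·Ω⁻¹ = s⁻¹ · (kg·m²·s⁻⁴·A⁻²) · (kg²·m⁻²·s⁻⁴) · (kg⁻¹·m⁻²·s³·A²) = kg²·m⁻²·s⁻⁶.
Right side:
  F = C/V (capacitance = charge per voltage),
      = A·s/(kg·m²·s⁻³·A⁻¹) (substituting C and V),
      = kg⁻¹·m⁻²·s⁴·A².
  So F⁻² = kg²·m⁴·s⁻⁸·A⁻⁴.
  Ω = V/A (resistance = voltage per current),
      = kg·m²·s⁻³·A⁻².
  So Ω⁻¹ = kg⁻¹·m⁻²·s³·A².
  Pa = N/m² (pressure = force per area),
      = kg·m⁻¹·s⁻².
  So Pa² = kg²·m⁻²·s⁻⁴.
  Combining: F⁻²·Ω⁻¹·s·Pa² = (kg²·m⁴·s⁻⁸·A⁻⁴) · (kg⁻¹·m⁻²·s³·A²) · s · (kg²·m⁻²·s⁻⁴) = kg³·s⁻⁸·A⁻².
Left is kg²·m⁻²·s⁻⁶; right is kg³·s⁻⁸·A⁻² — different.

No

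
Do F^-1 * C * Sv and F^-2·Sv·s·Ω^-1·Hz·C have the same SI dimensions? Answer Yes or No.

No

Left side:
  F = C/V (capacitance = charge per voltage),
      = A·s/(kg·m²·s⁻³·A⁻¹) (substituting C and V),
      = kg⁻¹·m⁻²·s⁴·A².
  So F⁻¹ = kg·m²·s⁻⁴·A⁻².
  C = A·s = s·A (charge = current × time).
  Sv = J/kg (equivalent dose = energy per mass),
      = m²·s⁻².
  Combining: F⁻¹·C·Sv = (kg·m²·s⁻⁴·A⁻²) · (s·A) · (m²·s⁻²) = kg·m⁴·s⁻⁵·A⁻¹.
Right side:
  F = C/V (capacitance = charge per voltage),
      = A·s/(kg·m²·s⁻³·A⁻¹) (substituting C and V),
      = kg⁻¹·m⁻²·s⁴·A².
  So F⁻² = kg²·m⁴·s⁻⁸·A⁻⁴.
  Sv = J/kg (equivalent dose = energy per mass),
      = m²·s⁻².
  Ω = V/A (resistance = voltage per current),
      = kg·m²·s⁻³·A⁻².
  So Ω⁻¹ = kg⁻¹·m⁻²·s³·A².
  Hz = 1/s = s⁻¹ (frequency is cycles per second).
  C = A·s = s·A (charge = current × time).
  Combining: F⁻²·Sv·s·Ω⁻¹·Hz·C = (kg²·m⁴·s⁻⁸·A⁻⁴) · (m²·s⁻²) · s · (kg⁻¹·m⁻²·s³·A²) · s⁻¹ · (s·A) = kg·m⁴·s⁻⁶·A⁻¹.
Left is kg·m⁴·s⁻⁵·A⁻¹; right is kg·m⁴·s⁻⁶·A⁻¹ — different.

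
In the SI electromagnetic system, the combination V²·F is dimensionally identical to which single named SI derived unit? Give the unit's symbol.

J

V = kg·m²·s⁻³·A⁻¹.
So V² = kg²·m⁴·s⁻⁶·A⁻².
F = kg⁻¹·m⁻²·s⁴·A².
Combining: V²·F = (kg²·m⁴·s⁻⁶·A⁻²) · (kg⁻¹·m⁻²·s⁴·A²) = kg·m²·s⁻².
kg·m²·s⁻² is the base-SI form of the joule.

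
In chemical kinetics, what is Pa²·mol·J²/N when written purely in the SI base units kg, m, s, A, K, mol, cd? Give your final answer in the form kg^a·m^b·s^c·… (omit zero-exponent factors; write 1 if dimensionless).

Pa = kg·m⁻¹·s⁻².
So Pa² = kg²·m⁻²·s⁻⁴.
N = kg·m·s⁻².
So N⁻¹ = kg⁻¹·m⁻¹·s².
J = kg·m²·s⁻².
So J² = kg²·m⁴·s⁻⁴.
Combining: Pa²·N⁻¹·mol·J² = (kg²·m⁻²·s⁻⁴) · (kg⁻¹·m⁻¹·s²) · mol · (kg²·m⁴·s⁻⁴) = kg³·m·s⁻⁶·mol.

kg³·m·s⁻⁶·mol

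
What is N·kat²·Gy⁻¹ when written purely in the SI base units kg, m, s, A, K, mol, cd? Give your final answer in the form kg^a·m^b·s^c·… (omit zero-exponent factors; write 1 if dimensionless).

N = kg·m·s⁻².
kat = s⁻¹·mol.
So kat² = s⁻²·mol².
Gy = m²·s⁻².
So Gy⁻¹ = m⁻²·s².
Combining: N·kat²·Gy⁻¹ = (kg·m·s⁻²) · (s⁻²·mol²) · (m⁻²·s²) = kg·m⁻¹·s⁻²·mol².

kg·m⁻¹·s⁻²·mol²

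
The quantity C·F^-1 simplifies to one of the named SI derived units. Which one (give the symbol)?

C = A·s = s·A (charge = current × time).
F = C/V (capacitance = charge per voltage),
    = A·s/(kg·m²·s⁻³·A⁻¹) (substituting C and V),
    = kg⁻¹·m⁻²·s⁴·A².
So F⁻¹ = kg·m²·s⁻⁴·A⁻².
Combining: C·F⁻¹ = (s·A) · (kg·m²·s⁻⁴·A⁻²) = kg·m²·s⁻³·A⁻¹.
kg·m²·s⁻³·A⁻¹ is the base-SI form of the volt.

V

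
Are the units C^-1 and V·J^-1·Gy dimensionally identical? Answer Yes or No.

Left side:
  C = s·A.
  So C⁻¹ = s⁻¹·A⁻¹.
Right side:
  V = W/A (potential = power per current),
      = kg·m²·s⁻³·A⁻¹.
  J = N·m (work = force × distance),
      = kg·m²·s⁻².
  So J⁻¹ = kg⁻¹·m⁻²·s².
  Gy = J/kg (absorbed dose = energy per mass),
      = m²·s⁻².
  Combining: V·J⁻¹·Gy = (kg·m²·s⁻³·A⁻¹) · (kg⁻¹·m⁻²·s²) · (m²·s⁻²) = m²·s⁻³·A⁻¹.
Left is s⁻¹·A⁻¹; right is m²·s⁻³·A⁻¹ — different.

No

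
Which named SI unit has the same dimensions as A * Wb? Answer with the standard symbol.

Wb = kg·m²·s⁻²·A⁻¹.
Combining: A·Wb = A · (kg·m²·s⁻²·A⁻¹) = kg·m²·s⁻².
kg·m²·s⁻² is the base-SI form of the joule.

J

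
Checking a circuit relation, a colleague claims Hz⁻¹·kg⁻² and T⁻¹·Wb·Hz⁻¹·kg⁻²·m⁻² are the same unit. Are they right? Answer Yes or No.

Yes

Left side:
  Hz = s⁻¹.
  So Hz⁻¹ = s.
  Combining: Hz⁻¹·kg⁻² = s · kg⁻² = kg⁻²·s.
Right side:
  T = Wb/m² (flux density = flux per area),
      = kg·s⁻²·A⁻¹.
  So T⁻¹ = kg⁻¹·s²·A.
  Wb = V·s (flux: a volt is a weber per second),
      = kg·m²·s⁻²·A⁻¹.
  Hz = 1/s = s⁻¹ (frequency is cycles per second).
  So Hz⁻¹ = s.
  Combining: T⁻¹·Wb·Hz⁻¹·kg⁻²·m⁻² = (kg⁻¹·s²·A) · (kg·m²·s⁻²·A⁻¹) · s · kg⁻² · m⁻² = kg⁻²·s.
Both reduce to kg⁻²·s.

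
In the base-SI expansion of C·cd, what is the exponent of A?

1

C = A·s = s·A (charge = current × time).
Combining: C·cd = (s·A) · cd = s·A·cd.
The exponent of A is 1.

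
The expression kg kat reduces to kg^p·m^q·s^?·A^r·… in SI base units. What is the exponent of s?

-1

kat = mol/s = s⁻¹·mol (catalytic activity).
Combining: kg·kat = kg · (s⁻¹·mol) = kg·s⁻¹·mol.
The exponent of s is -1.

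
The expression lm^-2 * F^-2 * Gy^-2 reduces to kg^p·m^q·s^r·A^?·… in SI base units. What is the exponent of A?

lm = cd·sr = cd (luminous flux; sr is dimensionless).
So lm⁻² = cd⁻².
F = C/V (capacitance = charge per voltage),
    = A·s/(kg·m²·s⁻³·A⁻¹) (substituting C and V),
    = kg⁻¹·m⁻²·s⁴·A².
So F⁻² = kg²·m⁴·s⁻⁸·A⁻⁴.
Gy = J/kg (absorbed dose = energy per mass),
    = m²·s⁻².
So Gy⁻² = m⁻⁴·s⁴.
Combining: lm⁻²·F⁻²·Gy⁻² = cd⁻² · (kg²·m⁴·s⁻⁸·A⁻⁴) · (m⁻⁴·s⁴) = kg²·s⁻⁴·A⁻⁴·cd⁻².
The exponent of A is -4.

-4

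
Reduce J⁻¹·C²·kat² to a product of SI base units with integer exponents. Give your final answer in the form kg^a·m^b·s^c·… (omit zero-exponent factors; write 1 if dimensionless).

J = kg·m²·s⁻².
So J⁻¹ = kg⁻¹·m⁻²·s².
C = s·A.
So C² = s²·A².
kat = s⁻¹·mol.
So kat² = s⁻²·mol².
Combining: J⁻¹·C²·kat² = (kg⁻¹·m⁻²·s²) · (s²·A²) · (s⁻²·mol²) = kg⁻¹·m⁻²·s²·A²·mol².

kg⁻¹·m⁻²·s²·A²·mol²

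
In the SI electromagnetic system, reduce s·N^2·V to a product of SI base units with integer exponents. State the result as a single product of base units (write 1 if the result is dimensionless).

N = kg·m/s² = kg·m·s⁻² (force = mass × acceleration).
So N² = kg²·m²·s⁻⁴.
V = W/A (potential = power per current),
    = kg·m²·s⁻³·A⁻¹.
Combining: s·N²·V = s · (kg²·m²·s⁻⁴) · (kg·m²·s⁻³·A⁻¹) = kg³·m⁴·s⁻⁶·A⁻¹.

kg³·m⁴·s⁻⁶·A⁻¹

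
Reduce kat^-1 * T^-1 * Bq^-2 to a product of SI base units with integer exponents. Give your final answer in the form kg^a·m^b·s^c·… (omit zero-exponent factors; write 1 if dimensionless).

kat = mol/s = s⁻¹·mol (catalytic activity).
So kat⁻¹ = s·mol⁻¹.
T = Wb/m² (flux density = flux per area),
    = kg·s⁻²·A⁻¹.
So T⁻¹ = kg⁻¹·s²·A.
Bq = 1/s = s⁻¹ (activity is decays per second).
So Bq⁻² = s².
Combining: kat⁻¹·T⁻¹·Bq⁻² = (s·mol⁻¹) · (kg⁻¹·s²·A) · s² = kg⁻¹·s⁵·A·mol⁻¹.

kg⁻¹·s⁵·A·mol⁻¹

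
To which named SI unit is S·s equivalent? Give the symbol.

S = kg⁻¹·m⁻²·s³·A².
Combining: S·s = (kg⁻¹·m⁻²·s³·A²) · s = kg⁻¹·m⁻²·s⁴·A².
kg⁻¹·m⁻²·s⁴·A² is the base-SI form of the farad.

F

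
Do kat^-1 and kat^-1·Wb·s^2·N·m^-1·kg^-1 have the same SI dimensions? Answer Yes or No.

Left side:
  kat = mol/s = s⁻¹·mol (catalytic activity).
  So kat⁻¹ = s·mol⁻¹.
Right side:
  kat = mol/s = s⁻¹·mol (catalytic activity).
  So kat⁻¹ = s·mol⁻¹.
  Wb = V·s (flux: a volt is a weber per second),
      = kg·m²·s⁻²·A⁻¹.
  N = kg·m/s² = kg·m·s⁻² (force = mass × acceleration).
  Combining: kat⁻¹·Wb·s²·N·m⁻¹·kg⁻¹ = (s·mol⁻¹) · (kg·m²·s⁻²·A⁻¹) · s² · (kg·m·s⁻²) · m⁻¹ · kg⁻¹ = kg·m²·s⁻¹·A⁻¹·mol⁻¹.
Left is s·mol⁻¹; right is kg·m²·s⁻¹·A⁻¹·mol⁻¹ — different.

No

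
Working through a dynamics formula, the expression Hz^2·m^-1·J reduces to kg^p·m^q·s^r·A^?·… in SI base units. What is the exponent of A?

Hz = 1/s = s⁻¹ (frequency is cycles per second).
So Hz² = s⁻².
J = N·m (work = force × distance),
    = kg·m²·s⁻².
Combining: Hz²·m⁻¹·J = s⁻² · m⁻¹ · (kg·m²·s⁻²) = kg·m·s⁻⁴.
The exponent of A is 0.

0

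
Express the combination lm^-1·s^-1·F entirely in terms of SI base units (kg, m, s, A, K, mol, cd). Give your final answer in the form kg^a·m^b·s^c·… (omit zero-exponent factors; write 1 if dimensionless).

kg⁻¹·m⁻²·s³·A²·cd⁻¹

lm = cd·sr = cd (luminous flux; sr is dimensionless).
So lm⁻¹ = cd⁻¹.
F = C/V (capacitance = charge per voltage),
    = A·s/(kg·m²·s⁻³·A⁻¹) (substituting C and V),
    = kg⁻¹·m⁻²·s⁴·A².
Combining: lm⁻¹·s⁻¹·F = cd⁻¹ · s⁻¹ · (kg⁻¹·m⁻²·s⁴·A²) = kg⁻¹·m⁻²·s³·A²·cd⁻¹.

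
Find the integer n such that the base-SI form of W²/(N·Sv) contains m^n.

1

W = J/s (power = energy per time),
    = kg·m²·s⁻³.
So W² = kg²·m⁴·s⁻⁶.
N = kg·m/s² = kg·m·s⁻² (force = mass × acceleration).
So N⁻¹ = kg⁻¹·m⁻¹·s².
Sv = J/kg (equivalent dose = energy per mass),
    = m²·s⁻².
So Sv⁻¹ = m⁻²·s².
Combining: W²·N⁻¹·Sv⁻¹ = (kg²·m⁴·s⁻⁶) · (kg⁻¹·m⁻¹·s²) · (m⁻²·s²) = kg·m·s⁻².
The exponent of m is 1.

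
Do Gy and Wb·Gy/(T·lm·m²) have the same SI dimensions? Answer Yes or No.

Left side:
  Gy = m²·s⁻².
Right side:
  T = Wb/m² (flux density = flux per area),
      = kg·s⁻²·A⁻¹.
  So T⁻¹ = kg⁻¹·s²·A.
  lm = cd·sr = cd (luminous flux; sr is dimensionless).
  So lm⁻¹ = cd⁻¹.
  Wb = V·s (flux: a volt is a weber per second),
      = kg·m²·s⁻²·A⁻¹.
  Gy = J/kg (absorbed dose = energy per mass),
      = m²·s⁻².
  Combining: T⁻¹·lm⁻¹·Wb·m⁻²·Gy = (kg⁻¹·s²·A) · cd⁻¹ · (kg·m²·s⁻²·A⁻¹) · m⁻² · (m²·s⁻²) = m²·s⁻²·cd⁻¹.
Left is m²·s⁻²; right is m²·s⁻²·cd⁻¹ — different.

No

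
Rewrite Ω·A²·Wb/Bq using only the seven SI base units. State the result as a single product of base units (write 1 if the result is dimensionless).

kg²·m⁴·s⁻⁴·A⁻¹

Ω = kg·m²·s⁻³·A⁻².
Wb = kg·m²·s⁻²·A⁻¹.
Bq = s⁻¹.
So Bq⁻¹ = s.
Combining: Ω·A²·Wb·Bq⁻¹ = (kg·m²·s⁻³·A⁻²) · A² · (kg·m²·s⁻²·A⁻¹) · s = kg²·m⁴·s⁻⁴·A⁻¹.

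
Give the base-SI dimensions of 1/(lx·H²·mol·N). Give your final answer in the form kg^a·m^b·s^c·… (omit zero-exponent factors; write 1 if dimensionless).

lx = lm/m² (illuminance = luminous flux per area),
    = m⁻²·cd.
So lx⁻¹ = m²·cd⁻¹.
H = Wb/A (inductance = flux per current),
    = kg·m²·s⁻²·A⁻².
So H⁻² = kg⁻²·m⁻⁴·s⁴·A⁴.
N = kg·m/s² = kg·m·s⁻² (force = mass × acceleration).
So N⁻¹ = kg⁻¹·m⁻¹·s².
Combining: lx⁻¹·H⁻²·mol⁻¹·N⁻¹ = (m²·cd⁻¹) · (kg⁻²·m⁻⁴·s⁴·A⁴) · mol⁻¹ · (kg⁻¹·m⁻¹·s²) = kg⁻³·m⁻³·s⁶·A⁴·mol⁻¹·cd⁻¹.

kg⁻³·m⁻³·s⁶·A⁴·mol⁻¹·cd⁻¹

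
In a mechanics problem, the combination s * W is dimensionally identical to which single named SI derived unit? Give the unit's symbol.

J

W = kg·m²·s⁻³.
Combining: s·W = s · (kg·m²·s⁻³) = kg·m²·s⁻².
kg·m²·s⁻² is the base-SI form of the joule.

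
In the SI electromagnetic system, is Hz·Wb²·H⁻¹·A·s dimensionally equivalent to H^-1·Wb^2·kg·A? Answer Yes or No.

No

Left side:
  Hz = 1/s = s⁻¹ (frequency is cycles per second).
  Wb = V·s (flux: a volt is a weber per second),
      = kg·m²·s⁻²·A⁻¹.
  So Wb² = kg²·m⁴·s⁻⁴·A⁻².
  H = Wb/A (inductance = flux per current),
      = kg·m²·s⁻²·A⁻².
  So H⁻¹ = kg⁻¹·m⁻²·s²·A².
  Combining: Hz·Wb²·H⁻¹·A·s = s⁻¹ · (kg²·m⁴·s⁻⁴·A⁻²) · (kg⁻¹·m⁻²·s²·A²) · A · s = kg·m²·s⁻²·A.
Right side:
  H = Wb/A (inductance = flux per current),
      = kg·m²·s⁻²·A⁻².
  So H⁻¹ = kg⁻¹·m⁻²·s²·A².
  Wb = V·s (flux: a volt is a weber per second),
      = kg·m²·s⁻²·A⁻¹.
  So Wb² = kg²·m⁴·s⁻⁴·A⁻².
  Combining: H⁻¹·Wb²·kg·A = (kg⁻¹·m⁻²·s²·A²) · (kg²·m⁴·s⁻⁴·A⁻²) · kg · A = kg²·m²·s⁻²·A.
Left is kg·m²·s⁻²·A; right is kg²·m²·s⁻²·A — different.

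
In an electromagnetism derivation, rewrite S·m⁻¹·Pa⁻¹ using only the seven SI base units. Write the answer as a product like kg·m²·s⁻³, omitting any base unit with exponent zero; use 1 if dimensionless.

S = 1/Ω (conductance is reciprocal resistance),
    = kg⁻¹·m⁻²·s³·A².
Pa = N/m² (pressure = force per area),
    = kg·m⁻¹·s⁻².
So Pa⁻¹ = kg⁻¹·m·s².
Combining: S·m⁻¹·Pa⁻¹ = (kg⁻¹·m⁻²·s³·A²) · m⁻¹ · (kg⁻¹·m·s²) = kg⁻²·m⁻²·s⁵·A².

kg⁻²·m⁻²·s⁵·A²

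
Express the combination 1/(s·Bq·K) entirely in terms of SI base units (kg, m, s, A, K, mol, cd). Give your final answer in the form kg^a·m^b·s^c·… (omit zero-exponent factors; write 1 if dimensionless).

Bq = 1/s = s⁻¹ (activity is decays per second).
So Bq⁻¹ = s.
Combining: s⁻¹·Bq⁻¹·K⁻¹ = s⁻¹ · s · K⁻¹ = K⁻¹.

K⁻¹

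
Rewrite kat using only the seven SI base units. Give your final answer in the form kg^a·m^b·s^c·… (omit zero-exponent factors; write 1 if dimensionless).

s⁻¹·mol

kat = s⁻¹·mol.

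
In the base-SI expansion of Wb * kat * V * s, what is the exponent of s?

-5

Wb = V·s (flux: a volt is a weber per second),
    = kg·m²·s⁻²·A⁻¹.
kat = mol/s = s⁻¹·mol (catalytic activity).
V = W/A (potential = power per current),
    = kg·m²·s⁻³·A⁻¹.
Combining: Wb·kat·V·s = (kg·m²·s⁻²·A⁻¹) · (s⁻¹·mol) · (kg·m²·s⁻³·A⁻¹) · s = kg²·m⁴·s⁻⁵·A⁻²·mol.
The exponent of s is -5.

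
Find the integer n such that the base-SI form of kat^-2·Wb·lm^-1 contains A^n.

kat = mol/s = s⁻¹·mol (catalytic activity).
So kat⁻² = s²·mol⁻².
Wb = V·s (flux: a volt is a weber per second),
    = kg·m²·s⁻²·A⁻¹.
lm = cd·sr = cd (luminous flux; sr is dimensionless).
So lm⁻¹ = cd⁻¹.
Combining: kat⁻²·Wb·lm⁻¹ = (s²·mol⁻²) · (kg·m²·s⁻²·A⁻¹) · cd⁻¹ = kg·m²·A⁻¹·mol⁻²·cd⁻¹.
The exponent of A is -1.

-1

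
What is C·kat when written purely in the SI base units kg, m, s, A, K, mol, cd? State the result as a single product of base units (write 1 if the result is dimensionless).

C = A·s = s·A (charge = current × time).
kat = mol/s = s⁻¹·mol (catalytic activity).
Combining: C·kat = (s·A) · (s⁻¹·mol) = A·mol.

A·mol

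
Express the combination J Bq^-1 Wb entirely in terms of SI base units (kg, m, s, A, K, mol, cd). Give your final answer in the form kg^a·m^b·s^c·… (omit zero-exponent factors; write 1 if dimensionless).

kg²·m⁴·s⁻³·A⁻¹

J = N·m (work = force × distance),
    = kg·m²·s⁻².
Bq = 1/s = s⁻¹ (activity is decays per second).
So Bq⁻¹ = s.
Wb = V·s (flux: a volt is a weber per second),
    = kg·m²·s⁻²·A⁻¹.
Combining: J·Bq⁻¹·Wb = (kg·m²·s⁻²) · s · (kg·m²·s⁻²·A⁻¹) = kg²·m⁴·s⁻³·A⁻¹.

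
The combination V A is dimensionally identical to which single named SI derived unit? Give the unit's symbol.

V = W/A (potential = power per current),
    = kg·m²·s⁻³·A⁻¹.
Combining: V·A = (kg·m²·s⁻³·A⁻¹) · A = kg·m²·s⁻³.
kg·m²·s⁻³ is the base-SI form of the watt.

W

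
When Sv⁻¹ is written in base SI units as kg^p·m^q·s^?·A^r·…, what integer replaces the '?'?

Sv = m²·s⁻².
So Sv⁻¹ = m⁻²·s².
The exponent of s is 2.

2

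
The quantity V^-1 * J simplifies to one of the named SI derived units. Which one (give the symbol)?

C

V = kg·m²·s⁻³·A⁻¹.
So V⁻¹ = kg⁻¹·m⁻²·s³·A.
J = kg·m²·s⁻².
Combining: V⁻¹·J = (kg⁻¹·m⁻²·s³·A) · (kg·m²·s⁻²) = s·A.
s·A is the base-SI form of the coulomb.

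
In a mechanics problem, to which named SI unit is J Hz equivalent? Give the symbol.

J = N·m (work = force × distance),
    = kg·m²·s⁻².
Hz = 1/s = s⁻¹ (frequency is cycles per second).
Combining: J·Hz = (kg·m²·s⁻²) · s⁻¹ = kg·m²·s⁻³.
kg·m²·s⁻³ is the base-SI form of the watt.

W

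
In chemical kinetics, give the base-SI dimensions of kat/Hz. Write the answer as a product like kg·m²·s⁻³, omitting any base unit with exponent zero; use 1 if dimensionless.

mol

Hz = 1/s = s⁻¹ (frequency is cycles per second).
So Hz⁻¹ = s.
kat = mol/s = s⁻¹·mol (catalytic activity).
Combining: Hz⁻¹·kat = s · (s⁻¹·mol) = mol.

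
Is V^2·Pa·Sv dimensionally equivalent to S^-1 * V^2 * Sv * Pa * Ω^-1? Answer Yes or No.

Yes

Left side:
  V = W/A (potential = power per current),
      = kg·m²·s⁻³·A⁻¹.
  So V² = kg²·m⁴·s⁻⁶·A⁻².
  Pa = N/m² (pressure = force per area),
      = kg·m⁻¹·s⁻².
  Sv = J/kg (equivalent dose = energy per mass),
      = m²·s⁻².
  Combining: V²·Pa·Sv = (kg²·m⁴·s⁻⁶·A⁻²) · (kg·m⁻¹·s⁻²) · (m²·s⁻²) = kg³·m⁵·s⁻¹⁰·A⁻².
Right side:
  S = 1/Ω (conductance is reciprocal resistance),
      = kg⁻¹·m⁻²·s³·A².
  So S⁻¹ = kg·m²·s⁻³·A⁻².
  V = W/A (potential = power per current),
      = kg·m²·s⁻³·A⁻¹.
  So V² = kg²·m⁴·s⁻⁶·A⁻².
  Sv = J/kg (equivalent dose = energy per mass),
      = m²·s⁻².
  Pa = N/m² (pressure = force per area),
      = kg·m⁻¹·s⁻².
  Ω = V/A (resistance = voltage per current),
      = kg·m²·s⁻³·A⁻².
  So Ω⁻¹ = kg⁻¹·m⁻²·s³·A².
  Combining: S⁻¹·V²·Sv·Pa·Ω⁻¹ = (kg·m²·s⁻³·A⁻²) · (kg²·m⁴·s⁻⁶·A⁻²) · (m²·s⁻²) · (kg·m⁻¹·s⁻²) · (kg⁻¹·m⁻²·s³·A²) = kg³·m⁵·s⁻¹⁰·A⁻².
Both reduce to kg³·m⁵·s⁻¹⁰·A⁻².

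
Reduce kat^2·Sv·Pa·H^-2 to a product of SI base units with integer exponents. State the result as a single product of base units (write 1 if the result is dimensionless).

kg⁻¹·m⁻³·s⁻²·A⁴·mol²

kat = s⁻¹·mol.
So kat² = s⁻²·mol².
Sv = m²·s⁻².
Pa = kg·m⁻¹·s⁻².
H = kg·m²·s⁻²·A⁻².
So H⁻² = kg⁻²·m⁻⁴·s⁴·A⁴.
Combining: kat²·Sv·Pa·H⁻² = (s⁻²·mol²) · (m²·s⁻²) · (kg·m⁻¹·s⁻²) · (kg⁻²·m⁻⁴·s⁴·A⁴) = kg⁻¹·m⁻³·s⁻²·A⁴·mol².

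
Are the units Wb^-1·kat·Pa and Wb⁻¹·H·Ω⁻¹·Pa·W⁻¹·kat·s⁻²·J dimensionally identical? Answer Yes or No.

Left side:
  Wb = kg·m²·s⁻²·A⁻¹.
  So Wb⁻¹ = kg⁻¹·m⁻²·s²·A.
  kat = s⁻¹·mol.
  Pa = kg·m⁻¹·s⁻².
  Combining: Wb⁻¹·kat·Pa = (kg⁻¹·m⁻²·s²·A) · (s⁻¹·mol) · (kg·m⁻¹·s⁻²) = m⁻³·s⁻¹·A·mol.
Right side:
  Wb = V·s (flux: a volt is a weber per second),
      = kg·m²·s⁻²·A⁻¹.
  So Wb⁻¹ = kg⁻¹·m⁻²·s²·A.
  H = Wb/A (inductance = flux per current),
      = kg·m²·s⁻²·A⁻².
  Ω = V/A (resistance = voltage per current),
      = kg·m²·s⁻³·A⁻².
  So Ω⁻¹ = kg⁻¹·m⁻²·s³·A².
  Pa = N/m² (pressure = force per area),
      = kg·m⁻¹·s⁻².
  W = J/s (power = energy per time),
      = kg·m²·s⁻³.
  So W⁻¹ = kg⁻¹·m⁻²·s³.
  kat = mol/s = s⁻¹·mol (catalytic activity).
  J = N·m (work = force × distance),
      = kg·m²·s⁻².
  Combining: Wb⁻¹·H·Ω⁻¹·Pa·W⁻¹·kat·s⁻²·J = (kg⁻¹·m⁻²·s²·A) · (kg·m²·s⁻²·A⁻²) · (kg⁻¹·m⁻²·s³·A²) · (kg·m⁻¹·s⁻²) · (kg⁻¹·m⁻²·s³) · (s⁻¹·mol) · s⁻² · (kg·m²·s⁻²) = m⁻³·s⁻¹·A·mol.
Both reduce to m⁻³·s⁻¹·A·mol.

Yes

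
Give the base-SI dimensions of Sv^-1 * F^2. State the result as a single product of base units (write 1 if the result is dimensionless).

Sv = J/kg (equivalent dose = energy per mass),
    = m²·s⁻².
So Sv⁻¹ = m⁻²·s².
F = C/V (capacitance = charge per voltage),
    = A·s/(kg·m²·s⁻³·A⁻¹) (substituting C and V),
    = kg⁻¹·m⁻²·s⁴·A².
So F² = kg⁻²·m⁻⁴·s⁸·A⁴.
Combining: Sv⁻¹·F² = (m⁻²·s²) · (kg⁻²·m⁻⁴·s⁸·A⁴) = kg⁻²·m⁻⁶·s¹⁰·A⁴.

kg⁻²·m⁻⁶·s¹⁰·A⁴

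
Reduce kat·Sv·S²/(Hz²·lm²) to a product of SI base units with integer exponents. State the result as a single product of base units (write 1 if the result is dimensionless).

kg⁻²·m⁻²·s⁵·A⁴·mol·cd⁻²

Hz = 1/s = s⁻¹ (frequency is cycles per second).
So Hz⁻² = s².
kat = mol/s = s⁻¹·mol (catalytic activity).
Sv = J/kg (equivalent dose = energy per mass),
    = m²·s⁻².
S = 1/Ω (conductance is reciprocal resistance),
    = kg⁻¹·m⁻²·s³·A².
So S² = kg⁻²·m⁻⁴·s⁶·A⁴.
lm = cd·sr = cd (luminous flux; sr is dimensionless).
So lm⁻² = cd⁻².
Combining: Hz⁻²·kat·Sv·S²·lm⁻² = s² · (s⁻¹·mol) · (m²·s⁻²) · (kg⁻²·m⁻⁴·s⁶·A⁴) · cd⁻² = kg⁻²·m⁻²·s⁵·A⁴·mol·cd⁻².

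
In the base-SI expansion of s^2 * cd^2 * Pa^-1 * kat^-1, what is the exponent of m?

1

Pa = N/m² (pressure = force per area),
    = kg·m⁻¹·s⁻².
So Pa⁻¹ = kg⁻¹·m·s².
kat = mol/s = s⁻¹·mol (catalytic activity).
So kat⁻¹ = s·mol⁻¹.
Combining: s²·cd²·Pa⁻¹·kat⁻¹ = s² · cd² · (kg⁻¹·m·s²) · (s·mol⁻¹) = kg⁻¹·m·s⁵·mol⁻¹·cd².
The exponent of m is 1.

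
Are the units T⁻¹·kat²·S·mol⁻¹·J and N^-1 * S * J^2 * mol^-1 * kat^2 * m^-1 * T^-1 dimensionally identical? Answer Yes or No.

Left side:
  T = kg·s⁻²·A⁻¹.
  So T⁻¹ = kg⁻¹·s²·A.
  kat = s⁻¹·mol.
  So kat² = s⁻²·mol².
  S = kg⁻¹·m⁻²·s³·A².
  J = kg·m²·s⁻².
  Combining: T⁻¹·kat²·S·mol⁻¹·J = (kg⁻¹·s²·A) · (s⁻²·mol²) · (kg⁻¹·m⁻²·s³·A²) · mol⁻¹ · (kg·m²·s⁻²) = kg⁻¹·s·A³·mol.
Right side:
  N = kg·m/s² = kg·m·s⁻² (force = mass × acceleration).
  So N⁻¹ = kg⁻¹·m⁻¹·s².
  S = 1/Ω (conductance is reciprocal resistance),
      = kg⁻¹·m⁻²·s³·A².
  J = N·m (work = force × distance),
      = kg·m²·s⁻².
  So J² = kg²·m⁴·s⁻⁴.
  kat = mol/s = s⁻¹·mol (catalytic activity).
  So kat² = s⁻²·mol².
  T = Wb/m² (flux density = flux per area),
      = kg·s⁻²·A⁻¹.
  So T⁻¹ = kg⁻¹·s²·A.
  Combining: N⁻¹·S·J²·mol⁻¹·kat²·m⁻¹·T⁻¹ = (kg⁻¹·m⁻¹·s²) · (kg⁻¹·m⁻²·s³·A²) · (kg²·m⁴·s⁻⁴) · mol⁻¹ · (s⁻²·mol²) · m⁻¹ · (kg⁻¹·s²·A) = kg⁻¹·s·A³·mol.
Both reduce to kg⁻¹·s·A³·mol.

Yes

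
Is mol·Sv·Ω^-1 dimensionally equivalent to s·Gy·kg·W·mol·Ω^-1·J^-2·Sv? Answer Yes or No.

Yes

Left side:
  Sv = J/kg (equivalent dose = energy per mass),
      = m²·s⁻².
  Ω = V/A (resistance = voltage per current),
      = kg·m²·s⁻³·A⁻².
  So Ω⁻¹ = kg⁻¹·m⁻²·s³·A².
  Combining: mol·Sv·Ω⁻¹ = mol · (m²·s⁻²) · (kg⁻¹·m⁻²·s³·A²) = kg⁻¹·s·A²·mol.
Right side:
  Gy = m²·s⁻².
  W = kg·m²·s⁻³.
  Ω = kg·m²·s⁻³·A⁻².
  So Ω⁻¹ = kg⁻¹·m⁻²·s³·A².
  J = kg·m²·s⁻².
  So J⁻² = kg⁻²·m⁻⁴·s⁴.
  Sv = m²·s⁻².
  Combining: s·Gy·kg·W·mol·Ω⁻¹·J⁻²·Sv = s · (m²·s⁻²) · kg · (kg·m²·s⁻³) · mol · (kg⁻¹·m⁻²·s³·A²) · (kg⁻²·m⁻⁴·s⁴) · (m²·s⁻²) = kg⁻¹·s·A²·mol.
Both reduce to kg⁻¹·s·A²·mol.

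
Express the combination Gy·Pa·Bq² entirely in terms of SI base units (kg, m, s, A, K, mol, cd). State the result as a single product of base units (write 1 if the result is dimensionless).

kg·m·s⁻⁶

Gy = J/kg (absorbed dose = energy per mass),
    = m²·s⁻².
Pa = N/m² (pressure = force per area),
    = kg·m⁻¹·s⁻².
Bq = 1/s = s⁻¹ (activity is decays per second).
So Bq² = s⁻².
Combining: Gy·Pa·Bq² = (m²·s⁻²) · (kg·m⁻¹·s⁻²) · s⁻² = kg·m·s⁻⁶.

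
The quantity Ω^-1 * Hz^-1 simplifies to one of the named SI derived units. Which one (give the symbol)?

F

Ω = V/A (resistance = voltage per current),
    = kg·m²·s⁻³·A⁻².
So Ω⁻¹ = kg⁻¹·m⁻²·s³·A².
Hz = 1/s = s⁻¹ (frequency is cycles per second).
So Hz⁻¹ = s.
Combining: Ω⁻¹·Hz⁻¹ = (kg⁻¹·m⁻²·s³·A²) · s = kg⁻¹·m⁻²·s⁴·A².
kg⁻¹·m⁻²·s⁴·A² is the base-SI form of the farad.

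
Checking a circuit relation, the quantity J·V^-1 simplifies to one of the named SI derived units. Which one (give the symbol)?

J = kg·m²·s⁻².
V = kg·m²·s⁻³·A⁻¹.
So V⁻¹ = kg⁻¹·m⁻²·s³·A.
Combining: J·V⁻¹ = (kg·m²·s⁻²) · (kg⁻¹·m⁻²·s³·A) = s·A.
s·A is the base-SI form of the coulomb.

C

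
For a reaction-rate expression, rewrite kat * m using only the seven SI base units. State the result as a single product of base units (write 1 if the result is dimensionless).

kat = s⁻¹·mol.
Combining: kat·m = (s⁻¹·mol) · m = m·s⁻¹·mol.

m·s⁻¹·mol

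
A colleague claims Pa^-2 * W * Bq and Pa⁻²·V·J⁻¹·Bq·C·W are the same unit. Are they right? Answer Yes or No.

Left side:
  Pa = N/m² (pressure = force per area),
      = kg·m⁻¹·s⁻².
  So Pa⁻² = kg⁻²·m²·s⁴.
  W = J/s (power = energy per time),
      = kg·m²·s⁻³.
  Bq = 1/s = s⁻¹ (activity is decays per second).
  Combining: Pa⁻²·W·Bq = (kg⁻²·m²·s⁴) · (kg·m²·s⁻³) · s⁻¹ = kg⁻¹·m⁴.
Right side:
  Pa = kg·m⁻¹·s⁻².
  So Pa⁻² = kg⁻²·m²·s⁴.
  V = kg·m²·s⁻³·A⁻¹.
  J = kg·m²·s⁻².
  So J⁻¹ = kg⁻¹·m⁻²·s².
  Bq = s⁻¹.
  C = s·A.
  W = kg·m²·s⁻³.
  Combining: Pa⁻²·V·J⁻¹·Bq·C·W = (kg⁻²·m²·s⁴) · (kg·m²·s⁻³·A⁻¹) · (kg⁻¹·m⁻²·s²) · s⁻¹ · (s·A) · (kg·m²·s⁻³) = kg⁻¹·m⁴.
Both reduce to kg⁻¹·m⁴.

Yes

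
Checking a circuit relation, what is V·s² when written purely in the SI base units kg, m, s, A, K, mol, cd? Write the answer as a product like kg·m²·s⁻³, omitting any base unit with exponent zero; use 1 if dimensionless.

kg·m²·s⁻¹·A⁻¹

V = kg·m²·s⁻³·A⁻¹.
Combining: V·s² = (kg·m²·s⁻³·A⁻¹) · s² = kg·m²·s⁻¹·A⁻¹.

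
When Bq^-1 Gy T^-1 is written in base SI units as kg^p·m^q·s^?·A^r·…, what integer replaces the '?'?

1

Bq = 1/s = s⁻¹ (activity is decays per second).
So Bq⁻¹ = s.
Gy = J/kg (absorbed dose = energy per mass),
    = m²·s⁻².
T = Wb/m² (flux density = flux per area),
    = kg·s⁻²·A⁻¹.
So T⁻¹ = kg⁻¹·s²·A.
Combining: Bq⁻¹·Gy·T⁻¹ = s · (m²·s⁻²) · (kg⁻¹·s²·A) = kg⁻¹·m²·s·A.
The exponent of s is 1.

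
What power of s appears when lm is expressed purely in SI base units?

0

lm = cd.
The exponent of s is 0.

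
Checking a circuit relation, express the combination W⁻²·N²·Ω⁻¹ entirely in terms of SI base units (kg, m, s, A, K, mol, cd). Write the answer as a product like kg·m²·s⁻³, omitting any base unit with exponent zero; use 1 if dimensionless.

kg⁻¹·m⁻⁴·s⁵·A²

W = kg·m²·s⁻³.
So W⁻² = kg⁻²·m⁻⁴·s⁶.
N = kg·m·s⁻².
So N² = kg²·m²·s⁻⁴.
Ω = kg·m²·s⁻³·A⁻².
So Ω⁻¹ = kg⁻¹·m⁻²·s³·A².
Combining: W⁻²·N²·Ω⁻¹ = (kg⁻²·m⁻⁴·s⁶) · (kg²·m²·s⁻⁴) · (kg⁻¹·m⁻²·s³·A²) = kg⁻¹·m⁻⁴·s⁵·A².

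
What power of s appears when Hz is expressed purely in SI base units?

-1

Hz = s⁻¹.
The exponent of s is -1.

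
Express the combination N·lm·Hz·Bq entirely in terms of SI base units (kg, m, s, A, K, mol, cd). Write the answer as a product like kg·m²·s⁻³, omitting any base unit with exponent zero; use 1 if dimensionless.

kg·m·s⁻⁴·cd

N = kg·m/s² = kg·m·s⁻² (force = mass × acceleration).
lm = cd·sr = cd (luminous flux; sr is dimensionless).
Hz = 1/s = s⁻¹ (frequency is cycles per second).
Bq = 1/s = s⁻¹ (activity is decays per second).
Combining: N·lm·Hz·Bq = (kg·m·s⁻²) · cd · s⁻¹ · s⁻¹ = kg·m·s⁻⁴·cd.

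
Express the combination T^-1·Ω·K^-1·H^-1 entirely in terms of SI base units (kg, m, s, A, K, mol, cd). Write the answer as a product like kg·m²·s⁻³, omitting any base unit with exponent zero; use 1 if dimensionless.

T = kg·s⁻²·A⁻¹.
So T⁻¹ = kg⁻¹·s²·A.
Ω = kg·m²·s⁻³·A⁻².
H = kg·m²·s⁻²·A⁻².
So H⁻¹ = kg⁻¹·m⁻²·s²·A².
Combining: T⁻¹·Ω·K⁻¹·H⁻¹ = (kg⁻¹·s²·A) · (kg·m²·s⁻³·A⁻²) · K⁻¹ · (kg⁻¹·m⁻²·s²·A²) = kg⁻¹·s·A·K⁻¹.

kg⁻¹·s·A·K⁻¹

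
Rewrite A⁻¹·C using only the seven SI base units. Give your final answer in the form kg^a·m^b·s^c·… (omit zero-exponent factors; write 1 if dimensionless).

C = A·s = s·A (charge = current × time).
Combining: A⁻¹·C = A⁻¹ · (s·A) = s.

s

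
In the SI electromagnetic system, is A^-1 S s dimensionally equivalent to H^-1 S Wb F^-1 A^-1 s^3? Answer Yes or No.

No

Left side:
  S = 1/Ω (conductance is reciprocal resistance),
      = kg⁻¹·m⁻²·s³·A².
  Combining: A⁻¹·S·s = A⁻¹ · (kg⁻¹·m⁻²·s³·A²) · s = kg⁻¹·m⁻²·s⁴·A.
Right side:
  H = kg·m²·s⁻²·A⁻².
  So H⁻¹ = kg⁻¹·m⁻²·s²·A².
  S = kg⁻¹·m⁻²·s³·A².
  Wb = kg·m²·s⁻²·A⁻¹.
  F = kg⁻¹·m⁻²·s⁴·A².
  So F⁻¹ = kg·m²·s⁻⁴·A⁻².
  Combining: H⁻¹·S·Wb·F⁻¹·A⁻¹·s³ = (kg⁻¹·m⁻²·s²·A²) · (kg⁻¹·m⁻²·s³·A²) · (kg·m²·s⁻²·A⁻¹) · (kg·m²·s⁻⁴·A⁻²) · A⁻¹ · s³ = s².
Left is kg⁻¹·m⁻²·s⁴·A; right is s² — different.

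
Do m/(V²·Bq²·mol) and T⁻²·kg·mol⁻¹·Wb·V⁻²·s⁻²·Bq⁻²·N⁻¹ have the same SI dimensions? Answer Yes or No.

Left side:
  V = kg·m²·s⁻³·A⁻¹.
  So V⁻² = kg⁻²·m⁻⁴·s⁶·A².
  Bq = s⁻¹.
  So Bq⁻² = s².
  Combining: V⁻²·Bq⁻²·mol⁻¹·m = (kg⁻²·m⁻⁴·s⁶·A²) · s² · mol⁻¹ · m = kg⁻²·m⁻³·s⁸·A²·mol⁻¹.
Right side:
  T = kg·s⁻²·A⁻¹.
  So T⁻² = kg⁻²·s⁴·A².
  Wb = kg·m²·s⁻²·A⁻¹.
  V = kg·m²·s⁻³·A⁻¹.
  So V⁻² = kg⁻²·m⁻⁴·s⁶·A².
  Bq = s⁻¹.
  So Bq⁻² = s².
  N = kg·m·s⁻².
  So N⁻¹ = kg⁻¹·m⁻¹·s².
  Combining: T⁻²·kg·mol⁻¹·Wb·V⁻²·s⁻²·Bq⁻²·N⁻¹ = (kg⁻²·s⁴·A²) · kg · mol⁻¹ · (kg·m²·s⁻²·A⁻¹) · (kg⁻²·m⁻⁴·s⁶·A²) · s⁻² · s² · (kg⁻¹·m⁻¹·s²) = kg⁻³·m⁻³·s¹⁰·A³·mol⁻¹.
Left is kg⁻²·m⁻³·s⁸·A²·mol⁻¹; right is kg⁻³·m⁻³·s¹⁰·A³·mol⁻¹ — different.

No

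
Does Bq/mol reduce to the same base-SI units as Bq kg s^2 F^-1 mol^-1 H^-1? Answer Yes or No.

No

Left side:
  Bq = 1/s = s⁻¹ (activity is decays per second).
  Combining: mol⁻¹·Bq = mol⁻¹ · s⁻¹ = s⁻¹·mol⁻¹.
Right side:
  Bq = s⁻¹.
  F = kg⁻¹·m⁻²·s⁴·A².
  So F⁻¹ = kg·m²·s⁻⁴·A⁻².
  H = kg·m²·s⁻²·A⁻².
  So H⁻¹ = kg⁻¹·m⁻²·s²·A².
  Combining: Bq·kg·s²·F⁻¹·mol⁻¹·H⁻¹ = s⁻¹ · kg · s² · (kg·m²·s⁻⁴·A⁻²) · mol⁻¹ · (kg⁻¹·m⁻²·s²·A²) = kg·s⁻¹·mol⁻¹.
Left is s⁻¹·mol⁻¹; right is kg·s⁻¹·mol⁻¹ — different.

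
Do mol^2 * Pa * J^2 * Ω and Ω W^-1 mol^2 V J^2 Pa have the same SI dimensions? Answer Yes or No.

Left side:
  Pa = kg·m⁻¹·s⁻².
  J = kg·m²·s⁻².
  So J² = kg²·m⁴·s⁻⁴.
  Ω = kg·m²·s⁻³·A⁻².
  Combining: mol²·Pa·J²·Ω = mol² · (kg·m⁻¹·s⁻²) · (kg²·m⁴·s⁻⁴) · (kg·m²·s⁻³·A⁻²) = kg⁴·m⁵·s⁻⁹·A⁻²·mol².
Right side:
  Ω = V/A (resistance = voltage per current),
      = kg·m²·s⁻³·A⁻².
  W = J/s (power = energy per time),
      = kg·m²·s⁻³.
  So W⁻¹ = kg⁻¹·m⁻²·s³.
  V = W/A (potential = power per current),
      = kg·m²·s⁻³·A⁻¹.
  J = N·m (work = force × distance),
      = kg·m²·s⁻².
  So J² = kg²·m⁴·s⁻⁴.
  Pa = N/m² (pressure = force per area),
      = kg·m⁻¹·s⁻².
  Combining: Ω·W⁻¹·mol²·V·J²·Pa = (kg·m²·s⁻³·A⁻²) · (kg⁻¹·m⁻²·s³) · mol² · (kg·m²·s⁻³·A⁻¹) · (kg²·m⁴·s⁻⁴) · (kg·m⁻¹·s⁻²) = kg⁴·m⁵·s⁻⁹·A⁻³·mol².
Left is kg⁴·m⁵·s⁻⁹·A⁻²·mol²; right is kg⁴·m⁵·s⁻⁹·A⁻³·mol² — different.

No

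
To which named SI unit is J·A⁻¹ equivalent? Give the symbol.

Wb

J = kg·m²·s⁻².
Combining: J·A⁻¹ = (kg·m²·s⁻²) · A⁻¹ = kg·m²·s⁻²·A⁻¹.
kg·m²·s⁻²·A⁻¹ is the base-SI form of the weber.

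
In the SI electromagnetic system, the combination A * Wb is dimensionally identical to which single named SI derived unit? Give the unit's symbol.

Wb = V·s (flux: a volt is a weber per second),
    = kg·m²·s⁻²·A⁻¹.
Combining: A·Wb = A · (kg·m²·s⁻²·A⁻¹) = kg·m²·s⁻².
kg·m²·s⁻² is the base-SI form of the joule.

J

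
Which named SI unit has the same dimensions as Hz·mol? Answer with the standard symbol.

Hz = 1/s = s⁻¹ (frequency is cycles per second).
Combining: Hz·mol = s⁻¹ · mol = s⁻¹·mol.
s⁻¹·mol is the base-SI form of the katal.

kat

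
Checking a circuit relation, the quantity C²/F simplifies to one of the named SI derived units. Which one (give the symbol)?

F = kg⁻¹·m⁻²·s⁴·A².
So F⁻¹ = kg·m²·s⁻⁴·A⁻².
C = s·A.
So C² = s²·A².
Combining: F⁻¹·C² = (kg·m²·s⁻⁴·A⁻²) · (s²·A²) = kg·m²·s⁻².
kg·m²·s⁻² is the base-SI form of the joule.

J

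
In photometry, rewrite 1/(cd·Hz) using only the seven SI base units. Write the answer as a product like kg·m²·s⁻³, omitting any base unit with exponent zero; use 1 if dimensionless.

Hz = 1/s = s⁻¹ (frequency is cycles per second).
So Hz⁻¹ = s.
Combining: cd⁻¹·Hz⁻¹ = cd⁻¹ · s = s·cd⁻¹.

s·cd⁻¹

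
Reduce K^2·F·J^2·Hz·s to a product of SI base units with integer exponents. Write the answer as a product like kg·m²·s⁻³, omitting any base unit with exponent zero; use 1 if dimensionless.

kg·m²·A²·K²

F = C/V (capacitance = charge per voltage),
    = A·s/(kg·m²·s⁻³·A⁻¹) (substituting C and V),
    = kg⁻¹·m⁻²·s⁴·A².
J = N·m (work = force × distance),
    = kg·m²·s⁻².
So J² = kg²·m⁴·s⁻⁴.
Hz = 1/s = s⁻¹ (frequency is cycles per second).
Combining: K²·F·J²·Hz·s = K² · (kg⁻¹·m⁻²·s⁴·A²) · (kg²·m⁴·s⁻⁴) · s⁻¹ · s = kg·m²·A²·K².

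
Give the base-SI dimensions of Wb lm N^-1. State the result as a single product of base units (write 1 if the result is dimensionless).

Wb = kg·m²·s⁻²·A⁻¹.
lm = cd.
N = kg·m·s⁻².
So N⁻¹ = kg⁻¹·m⁻¹·s².
Combining: Wb·lm·N⁻¹ = (kg·m²·s⁻²·A⁻¹) · cd · (kg⁻¹·m⁻¹·s²) = m·A⁻¹·cd.

m·A⁻¹·cd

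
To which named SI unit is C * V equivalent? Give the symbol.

J

C = A·s = s·A (charge = current × time).
V = W/A (potential = power per current),
    = kg·m²·s⁻³·A⁻¹.
Combining: C·V = (s·A) · (kg·m²·s⁻³·A⁻¹) = kg·m²·s⁻².
kg·m²·s⁻² is the base-SI form of the joule.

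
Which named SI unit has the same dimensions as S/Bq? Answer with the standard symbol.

Bq = 1/s = s⁻¹ (activity is decays per second).
So Bq⁻¹ = s.
S = 1/Ω (conductance is reciprocal resistance),
    = kg⁻¹·m⁻²·s³·A².
Combining: Bq⁻¹·S = s · (kg⁻¹·m⁻²·s³·A²) = kg⁻¹·m⁻²·s⁴·A².
kg⁻¹·m⁻²·s⁴·A² is the base-SI form of the farad.

F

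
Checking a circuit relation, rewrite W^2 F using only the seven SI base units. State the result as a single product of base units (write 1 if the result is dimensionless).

kg·m²·s⁻²·A²

W = J/s (power = energy per time),
    = kg·m²·s⁻³.
So W² = kg²·m⁴·s⁻⁶.
F = C/V (capacitance = charge per voltage),
    = A·s/(kg·m²·s⁻³·A⁻¹) (substituting C and V),
    = kg⁻¹·m⁻²·s⁴·A².
Combining: W²·F = (kg²·m⁴·s⁻⁶) · (kg⁻¹·m⁻²·s⁴·A²) = kg·m²·s⁻²·A².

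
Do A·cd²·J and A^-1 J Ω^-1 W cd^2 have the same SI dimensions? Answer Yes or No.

Left side:
  J = N·m (work = force × distance),
      = kg·m²·s⁻².
  Combining: A·cd²·J = A · cd² · (kg·m²·s⁻²) = kg·m²·s⁻²·A·cd².
Right side:
  J = N·m (work = force × distance),
      = kg·m²·s⁻².
  Ω = V/A (resistance = voltage per current),
      = kg·m²·s⁻³·A⁻².
  So Ω⁻¹ = kg⁻¹·m⁻²·s³·A².
  W = J/s (power = energy per time),
      = kg·m²·s⁻³.
  Combining: A⁻¹·J·Ω⁻¹·W·cd² = A⁻¹ · (kg·m²·s⁻²) · (kg⁻¹·m⁻²·s³·A²) · (kg·m²·s⁻³) · cd² = kg·m²·s⁻²·A·cd².
Both reduce to kg·m²·s⁻²·A·cd².

Yes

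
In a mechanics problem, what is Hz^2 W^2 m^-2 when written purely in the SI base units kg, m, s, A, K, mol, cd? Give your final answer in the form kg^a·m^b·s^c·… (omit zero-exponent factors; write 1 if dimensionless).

Hz = 1/s = s⁻¹ (frequency is cycles per second).
So Hz² = s⁻².
W = J/s (power = energy per time),
    = kg·m²·s⁻³.
So W² = kg²·m⁴·s⁻⁶.
Combining: Hz²·W²·m⁻² = s⁻² · (kg²·m⁴·s⁻⁶) · m⁻² = kg²·m²·s⁻⁸.

kg²·m²·s⁻⁸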